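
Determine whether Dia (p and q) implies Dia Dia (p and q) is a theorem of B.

Tableau for the negation not (Dia (p and q) implies Dia Dia (p and q)):
1. not (Dia (p and q) implies Dia Dia (p and q)), u
2. Dia (p and q), u
3. not Dia Dia (p and q), u
4. not Dia (p and q), u
5. not (p and q), u
6. not q, u
7. p and q, v
8. p, v
9. q, v
10. not Dia (p and q), v
11. not (p and q), v
12. not q, v
Accessibility: uRu, uRv, vRu, vRv
Branch closes: q and not q both at v.
All branches of the negation close; one closing branch shown above.

Yes, valid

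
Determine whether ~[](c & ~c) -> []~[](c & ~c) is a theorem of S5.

Valid in S5

Tableau for the negation ~(~[](c & ~c) -> []~[](c & ~c)):
1. ~(~[](c & ~c) -> []~[](c & ~c)), u
2. ~[](c & ~c), u
3. ~[]~[](c & ~c), u
4. ~(c & ~c), v
5. c, v
6. [](c & ~c), w
7. c & ~c, u
8. c, u
9. ~c, u
Accessibility: uRu, uRv, uRw, vRu, vRv, vRw, wRu, wRv, wRw
Branch closes: c and ~c both at u.
Every branch of the negation's tableau closes; the branch above is one of them.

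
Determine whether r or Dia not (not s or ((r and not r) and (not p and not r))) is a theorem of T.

Tableau for the negation not (r or Dia not (not s or ((r and not r) and (not p and not r)))):
1. not (r or Dia not (not s or ((r and not r) and (not p and not r)))), 0
2. not r, 0
3. not Dia not (not s or ((r and not r) and (not p and not r))), 0
4. not s or ((r and not r) and (not p and not r)), 0
5. not s, 0
Accessibility: 0R0
The negation has an open branch (countermodel exists).

No, not valid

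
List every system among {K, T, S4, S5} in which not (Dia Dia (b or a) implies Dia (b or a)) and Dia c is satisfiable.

T-tableau for the formula:
1. not (Dia Dia (b or a) implies Dia (b or a)) and Dia c, 0
2. not (Dia Dia (b or a) implies Dia (b or a)), 0
3. Dia c, 0
4. Dia Dia (b or a), 0
5. not Dia (b or a), 0
6. not (b or a), 0
7. not b, 0
8. not a, 0
9. c, 1
10. not (b or a), 1
11. not b, 1
12. not a, 1
13. Dia (b or a), 2
14. not (b or a), 2
15. not b, 2
16. not a, 2
17. b or a, 3
18. a, 3
Accessibility: 0R0, 0R1, 0R2, 1R1, 2R2, 2R3, 3R3
Complete open branch: satisfiable in T, hence also in K (this T-model is also a K-model).
S4-tableau for the formula:
1. not (Dia Dia (b or a) implies Dia (b or a)) and Dia c, 0
2. not (Dia Dia (b or a) implies Dia (b or a)), 0
3. Dia c, 0
4. Dia Dia (b or a), 0
5. not Dia (b or a), 0
6. not (b or a), 0
7. not b, 0
8. not a, 0
9. c, 1
10. not (b or a), 1
11. not b, 1
12. not a, 1
13. Dia (b or a), 2
14. not (b or a), 2
15. not b, 2
16. not a, 2
17. b or a, 3
18. not (b or a), 3
19. not b, 3
20. not a, 3
21. a, 3
Accessibility: 0R0, 0R1, 0R2, 0R3, 1R1, 2R2, 2R3, 3R3
Branch closes: a and not a both at 3.
Every branch closes (one shown): unsatisfiable in S4, hence also in S5 (every S5-frame is an S4-frame).

K, T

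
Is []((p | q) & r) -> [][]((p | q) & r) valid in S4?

Valid in S4

Tableau for the negation ~([]((p | q) & r) -> [][]((p | q) & r)):
1. ~([]((p | q) & r) -> [][]((p | q) & r)), u
2. []((p | q) & r), u   [~->-rule on 1]
3. ~[][]((p | q) & r), u   [~->-rule on 1]
4. (p | q) & r, u   [[]-rule on 2 via uRu]
5. p | q, u   [&-rule on 4]
6. r, u   [&-rule on 4]
7. q, u   [|-rule on 5 (branches; this branch)]
8. ~[]((p | q) & r), v   [~[]-rule on 3: fresh world v, uRv]
9. (p | q) & r, v   [[]-rule on 2 via uRv]
10. p | q, v   [&-rule on 9]
11. r, v   [&-rule on 9]
12. q, v   [|-rule on 10 (branches; this branch)]
13. ~((p | q) & r), w   [~[]-rule on 8: fresh world w, vRw]
14. (p | q) & r, w   [[]-rule on 2 via uRw]
15. p | q, w   [&-rule on 14]
16. r, w   [&-rule on 14]
17. ~(p | q), w   [~&-rule on 13 (branches; this branch)]
18. ~p, w   [~|-rule on 17]
19. ~q, w   [~|-rule on 17]
20. q, w   [|-rule on 15 (branches; this branch)]
Accessibility: uRu, uRv, uRw, vRv, vRw, wRw
Branch closes: q and ~q both at w.
All branches of the negation close; one closing branch shown above.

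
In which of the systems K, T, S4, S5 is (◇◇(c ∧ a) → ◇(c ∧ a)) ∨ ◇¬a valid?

S4, S5

S4-tableau for the negation ¬((◇◇(c ∧ a) → ◇(c ∧ a)) ∨ ◇¬a):
1. ¬((◇◇(c ∧ a) → ◇(c ∧ a)) ∨ ◇¬a), w0
2. ¬(◇◇(c ∧ a) → ◇(c ∧ a)), w0
3. ¬◇¬a, w0
4. ◇◇(c ∧ a), w0
5. ¬◇(c ∧ a), w0
6. a, w0
7. ¬(c ∧ a), w0
8. ¬c, w0
9. ◇(c ∧ a), w1
10. a, w1
11. ¬(c ∧ a), w1
12. ¬c, w1
13. c ∧ a, w2
14. c, w2
15. a, w2
16. ¬(c ∧ a), w2
17. ¬a, w2
Accessibility: w0Rw0, w0Rw1, w0Rw2, w1Rw1, w1Rw2, w2Rw2
Branch closes: a and ¬a both at w2.
Every branch closes (one shown): valid in S4, hence also in S5 (every theorem of S4 is a theorem of S5).
T-tableau for the negation ¬((◇◇(c ∧ a) → ◇(c ∧ a)) ∨ ◇¬a):
1. ¬((◇◇(c ∧ a) → ◇(c ∧ a)) ∨ ◇¬a), w0
2. ¬(◇◇(c ∧ a) → ◇(c ∧ a)), w0
3. ¬◇¬a, w0
4. ◇◇(c ∧ a), w0
5. ¬◇(c ∧ a), w0
6. a, w0
7. ¬(c ∧ a), w0
8. ¬c, w0
9. ◇(c ∧ a), w1
10. a, w1
11. ¬(c ∧ a), w1
12. ¬c, w1
13. c ∧ a, w2
14. c, w2
15. a, w2
Accessibility: w0Rw0, w0Rw1, w1Rw1, w1Rw2, w2Rw2
Complete open branch: countermodel on a T-frame, so not valid in T, nor in K (the same frame is also a K-frame).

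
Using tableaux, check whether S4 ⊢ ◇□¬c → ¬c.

Invalid (countermodel exists)

Tableau for the negation ¬(◇□¬c → ¬c):
1. ¬(◇□¬c → ¬c), u
2. ◇□¬c, u
3. c, u
4. □¬c, v
5. ¬c, v
Accessibility: uRu, uRv, vRv
The negation has an open branch (countermodel exists).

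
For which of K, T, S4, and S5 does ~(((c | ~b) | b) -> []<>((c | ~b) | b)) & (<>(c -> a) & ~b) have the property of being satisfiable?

K

T-tableau for the formula:
1. ~(((c | ~b) | b) -> []<>((c | ~b) | b)) & (<>(c -> a) & ~b), 0
2. ~(((c | ~b) | b) -> []<>((c | ~b) | b)), 0   [&-rule on 1]
3. <>(c -> a) & ~b, 0   [&-rule on 1]
4. (c | ~b) | b, 0   [~->-rule on 2]
5. ~[]<>((c | ~b) | b), 0   [~->-rule on 2]
6. <>(c -> a), 0   [&-rule on 3]
7. ~b, 0   [&-rule on 3]
8. c | ~b, 0   [|-rule on 4 (branches; this branch)]
9. ~<>((c | ~b) | b), 1   [~[]-rule on 5: fresh world 1, 0R1]
10. ~((c | ~b) | b), 1   [~<>-rule on 9 via 1R1]
11. ~(c | ~b), 1   [~|-rule on 10]
12. ~b, 1   [~|-rule on 10]
13. ~c, 1   [~|-rule on 11]
14. b, 1   [~|-rule on 11]
Accessibility: 0R0, 0R1, 1R1
Branch closes: b and ~b both at 1.
Every branch closes (one shown): unsatisfiable in T, hence also in S4, S5 (every S4/S5-frame is a T-frame).
K-tableau for the formula:
1. ~(((c | ~b) | b) -> []<>((c | ~b) | b)) & (<>(c -> a) & ~b), 0
2. ~(((c | ~b) | b) -> []<>((c | ~b) | b)), 0   [&-rule on 1]
3. <>(c -> a) & ~b, 0   [&-rule on 1]
4. (c | ~b) | b, 0   [~->-rule on 2]
5. ~[]<>((c | ~b) | b), 0   [~->-rule on 2]
6. <>(c -> a), 0   [&-rule on 3]
7. ~b, 0   [&-rule on 3]
8. c | ~b, 0   [|-rule on 4 (branches; this branch)]
9. ~<>((c | ~b) | b), 1   [~[]-rule on 5: fresh world 1, 0R1]
10. c -> a, 2   [<>-rule on 6: fresh world 2, 0R2]
11. a, 2   [->-rule on 10 (branches; this branch)]
Accessibility: 0R1, 0R2
Complete open branch: satisfiable in K.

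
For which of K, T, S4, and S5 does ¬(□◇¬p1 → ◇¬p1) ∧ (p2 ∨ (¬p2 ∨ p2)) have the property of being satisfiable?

K-tableau for the formula:
1. ¬(□◇¬p1 → ◇¬p1) ∧ (p2 ∨ (¬p2 ∨ p2)), w0
2. ¬(□◇¬p1 → ◇¬p1), w0
3. p2 ∨ (¬p2 ∨ p2), w0
4. □◇¬p1, w0
5. ¬◇¬p1, w0
6. ¬p2 ∨ p2, w0
7. p2, w0
Complete open branch: satisfiable in K.
T-tableau for the formula:
1. ¬(□◇¬p1 → ◇¬p1) ∧ (p2 ∨ (¬p2 ∨ p2)), w0
2. ¬(□◇¬p1 → ◇¬p1), w0
3. p2 ∨ (¬p2 ∨ p2), w0
4. □◇¬p1, w0
5. ¬◇¬p1, w0
6. ◇¬p1, w0
7. p1, w0
8. ¬p2 ∨ p2, w0
9. p2, w0
10. ¬p1, w1
11. ◇¬p1, w1
12. p1, w1
Accessibility: w0Rw0, w0Rw1, w1Rw1
Branch closes: p1 and ¬p1 both at w1.
Every branch closes (one shown): unsatisfiable in T, hence also in S4, S5 (every S4/S5-frame is a T-frame).

K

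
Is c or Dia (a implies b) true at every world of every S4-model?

Not valid

Tableau for the negation not (c or Dia (a implies b)):
1. not (c or Dia (a implies b)), u
2. not c, u
3. not Dia (a implies b), u
4. not (a implies b), u
5. a, u
6. not b, u
Accessibility: uRu
The negation has an open branch (countermodel exists).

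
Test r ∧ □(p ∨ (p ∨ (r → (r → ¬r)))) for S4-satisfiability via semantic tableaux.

1. r ∧ □(p ∨ (p ∨ (r → (r → ¬r)))), u
2. r, u
3. □(p ∨ (p ∨ (r → (r → ¬r)))), u
4. p ∨ (p ∨ (r → (r → ¬r))), u
5. p ∨ (r → (r → ¬r)), u
6. p, u
Accessibility: uRu

Satisfiable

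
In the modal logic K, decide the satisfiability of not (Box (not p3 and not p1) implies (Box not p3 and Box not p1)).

1. not (Box (not p3 and not p1) implies (Box not p3 and Box not p1)), w0
2. Box (not p3 and not p1), w0
3. not (Box not p3 and Box not p1), w0
4. not Box not p1, w0
5. p1, w1
6. not p3 and not p1, w1
7. not p3, w1
8. not p1, w1
Accessibility: w0Rw1
Branch closes: p1 and not p1 both at w1.
(One branch shown.) All branches close.

Unsatisfiable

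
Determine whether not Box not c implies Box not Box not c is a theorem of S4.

Not valid

Tableau for the negation not (not Box not c implies Box not Box not c):
1. not (not Box not c implies Box not Box not c), w0
2. not Box not c, w0
3. not Box not Box not c, w0
4. c, w1
5. Box not c, w2
6. not c, w2
Accessibility: w0Rw0, w0Rw1, w0Rw2, w1Rw1, w2Rw2
The negation has an open branch (countermodel exists).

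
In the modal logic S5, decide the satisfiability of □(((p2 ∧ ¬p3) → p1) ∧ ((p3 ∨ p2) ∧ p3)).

Yes, satisfiable

1. □(((p2 ∧ ¬p3) → p1) ∧ ((p3 ∨ p2) ∧ p3)), 0
2. ((p2 ∧ ¬p3) → p1) ∧ ((p3 ∨ p2) ∧ p3), 0
3. (p2 ∧ ¬p3) → p1, 0
4. (p3 ∨ p2) ∧ p3, 0
5. p3 ∨ p2, 0
6. p3, 0
7. p1, 0
8. p2, 0
Accessibility: 0R0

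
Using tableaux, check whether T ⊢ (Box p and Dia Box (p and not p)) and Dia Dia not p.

Tableau for the negation not ((Box p and Dia Box (p and not p)) and Dia Dia not p):
1. not ((Box p and Dia Box (p and not p)) and Dia Dia not p), u
2. not Dia Dia not p, u
3. not Dia not p, u
4. p, u
Accessibility: uRu
The negation has an open branch (countermodel exists).

Invalid (countermodel exists)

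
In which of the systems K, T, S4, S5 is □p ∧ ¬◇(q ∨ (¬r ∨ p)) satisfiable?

T-tableau for the formula:
1. □p ∧ ¬◇(q ∨ (¬r ∨ p)), 0
2. □p, 0
3. ¬◇(q ∨ (¬r ∨ p)), 0
4. p, 0
5. ¬(q ∨ (¬r ∨ p)), 0
6. ¬q, 0
7. ¬(¬r ∨ p), 0
8. r, 0
9. ¬p, 0
Accessibility: 0R0
Branch closes: p and ¬p both at 0.
Every branch closes (one shown): unsatisfiable in T, hence also in S4, S5 (every S4/S5-frame is a T-frame).
K-tableau for the formula:
1. □p ∧ ¬◇(q ∨ (¬r ∨ p)), 0
2. □p, 0
3. ¬◇(q ∨ (¬r ∨ p)), 0
Complete open branch: satisfiable in K.

K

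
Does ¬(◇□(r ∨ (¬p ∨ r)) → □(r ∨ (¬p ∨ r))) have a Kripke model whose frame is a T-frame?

Satisfiable (open branch found)

1. ¬(◇□(r ∨ (¬p ∨ r)) → □(r ∨ (¬p ∨ r))), w0
2. ◇□(r ∨ (¬p ∨ r)), w0   [¬→-rule on 1]
3. ¬□(r ∨ (¬p ∨ r)), w0   [¬→-rule on 1]
4. □(r ∨ (¬p ∨ r)), w1   [◇-rule on 2: fresh world w1, w0Rw1]
5. r ∨ (¬p ∨ r), w1   [□-rule on 4 via w1Rw1]
6. ¬p ∨ r, w1   [∨-rule on 5 (branches; this branch)]
7. r, w1   [∨-rule on 6 (branches; this branch)]
8. ¬(r ∨ (¬p ∨ r)), w2   [¬□-rule on 3: fresh world w2, w0Rw2]
9. ¬r, w2   [¬∨-rule on 8]
10. ¬(¬p ∨ r), w2   [¬∨-rule on 8]
11. p, w2   [¬∨-rule on 10]
Accessibility: w0Rw0, w0Rw1, w0Rw2, w1Rw1, w2Rw2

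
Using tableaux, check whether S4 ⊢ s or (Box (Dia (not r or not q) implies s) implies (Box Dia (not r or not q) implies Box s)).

Valid

Tableau for the negation not (s or (Box (Dia (not r or not q) implies s) implies (Box Dia (not r or not q) implies Box s))):
1. not (s or (Box (Dia (not r or not q) implies s) implies (Box Dia (not r or not q) implies Box s))), w0
2. not s, w0
3. not (Box (Dia (not r or not q) implies s) implies (Box Dia (not r or not q) implies Box s)), w0
4. Box (Dia (not r or not q) implies s), w0
5. not (Box Dia (not r or not q) implies Box s), w0
6. Box Dia (not r or not q), w0
7. not Box s, w0
8. Dia (not r or not q) implies s, w0
9. Dia (not r or not q), w0
10. not Dia (not r or not q), w0
11. not (not r or not q), w0
12. r, w0
13. q, w0
14. not s, w1
15. Dia (not r or not q) implies s, w1
16. Dia (not r or not q), w1
17. not (not r or not q), w1
18. r, w1
19. q, w1
20. not Dia (not r or not q), w1
21. not r or not q, w2
22. Dia (not r or not q) implies s, w2
23. Dia (not r or not q), w2
24. not (not r or not q), w2
25. r, w2
26. q, w2
27. not q, w2
Accessibility: w0Rw0, w0Rw1, w0Rw2, w1Rw1, w2Rw2
Branch closes: q and not q both at w2.
Every branch of the negation's tableau closes; the branch above is one of them.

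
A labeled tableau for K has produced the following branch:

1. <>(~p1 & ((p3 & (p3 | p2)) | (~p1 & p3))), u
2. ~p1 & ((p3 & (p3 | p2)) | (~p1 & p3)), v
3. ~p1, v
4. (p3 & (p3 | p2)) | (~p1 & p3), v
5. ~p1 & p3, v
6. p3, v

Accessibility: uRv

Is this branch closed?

No world carries both an atom and its negation.

Not closed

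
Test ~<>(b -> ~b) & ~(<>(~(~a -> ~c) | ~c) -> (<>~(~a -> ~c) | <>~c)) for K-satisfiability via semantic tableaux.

Unsatisfiable

1. ~<>(b -> ~b) & ~(<>(~(~a -> ~c) | ~c) -> (<>~(~a -> ~c) | <>~c)), w0
2. ~<>(b -> ~b), w0   [&-rule on 1]
3. ~(<>(~(~a -> ~c) | ~c) -> (<>~(~a -> ~c) | <>~c)), w0   [&-rule on 1]
4. <>(~(~a -> ~c) | ~c), w0   [~->-rule on 3]
5. ~(<>~(~a -> ~c) | <>~c), w0   [~->-rule on 3]
6. ~<>~(~a -> ~c), w0   [~|-rule on 5]
7. ~<>~c, w0   [~|-rule on 5]
8. ~(~a -> ~c) | ~c, w1   [<>-rule on 4: fresh world w1, w0Rw1]
9. ~(b -> ~b), w1   [~<>-rule on 2 via w0Rw1]
10. b, w1   [~->-rule on 9]
11. ~a -> ~c, w1   [~<>-rule on 6 via w0Rw1]
12. c, w1   [~<>-rule on 7 via w0Rw1]
13. ~(~a -> ~c), w1   [|-rule on 8 (branches; this branch)]
14. ~a, w1   [~->-rule on 13]
15. ~c, w1   [->-rule on 11 (branches; this branch)]
Accessibility: w0Rw1
Branch closes: c and ~c both at w1.
All branches of the tableau close; one closing branch shown above.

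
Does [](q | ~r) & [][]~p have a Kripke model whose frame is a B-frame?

Satisfiable

1. [](q | ~r) & [][]~p, u
2. [](q | ~r), u
3. [][]~p, u
4. q | ~r, u
5. []~p, u
6. ~p, u
7. ~r, u
Accessibility: uRu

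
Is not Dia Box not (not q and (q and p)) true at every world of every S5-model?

Tableau for the negation Dia Box not (not q and (q and p)):
1. Dia Box not (not q and (q and p)), 0
2. Box not (not q and (q and p)), 1   [Dia-rule on 1: fresh world 1, 0R1]
3. not (not q and (q and p)), 0   [Box-rule on 2 via 1R0]
4. not (not q and (q and p)), 1   [Box-rule on 2 via 1R1]
5. not (q and p), 0   [neg-and-rule on 3 (branches; this branch)]
6. not (q and p), 1   [neg-and-rule on 4 (branches; this branch)]
7. not p, 0   [neg-and-rule on 5 (branches; this branch)]
8. not p, 1   [neg-and-rule on 6 (branches; this branch)]
Accessibility: 0R0, 0R1, 1R0, 1R1
The negation has an open branch (countermodel exists).

Invalid (countermodel exists)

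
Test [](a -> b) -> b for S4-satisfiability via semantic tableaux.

Satisfiable (open branch found)

1. [](a -> b) -> b, w0
2. b, w0   [->-rule on 1 (branches; this branch)]
Accessibility: w0Rw0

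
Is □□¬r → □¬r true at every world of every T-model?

Tableau for the negation ¬(□□¬r → □¬r):
1. ¬(□□¬r → □¬r), u
2. □□¬r, u
3. ¬□¬r, u
4. □¬r, u
5. ¬r, u
6. r, v
7. □¬r, v
8. ¬r, v
Accessibility: uRu, uRv, vRv
Branch closes: r and ¬r both at v.
Every branch of the negation's tableau closes; the branch above is one of them.

Valid in T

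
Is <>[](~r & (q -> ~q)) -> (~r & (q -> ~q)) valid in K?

Invalid (countermodel exists)

Tableau for the negation ~(<>[](~r & (q -> ~q)) -> (~r & (q -> ~q))):
1. ~(<>[](~r & (q -> ~q)) -> (~r & (q -> ~q))), u
2. <>[](~r & (q -> ~q)), u
3. ~(~r & (q -> ~q)), u
4. ~(q -> ~q), u
5. q, u
6. [](~r & (q -> ~q)), v
Accessibility: uRv
The negation has an open branch (countermodel exists).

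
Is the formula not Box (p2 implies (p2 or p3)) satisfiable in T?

1. not Box (p2 implies (p2 or p3)), 0
2. not (p2 implies (p2 or p3)), 1   [neg-Box-rule on 1: fresh world 1, 0R1]
3. p2, 1   [neg-implies-rule on 2]
4. not (p2 or p3), 1   [neg-implies-rule on 2]
5. not p2, 1   [neg-or-rule on 4]
6. not p3, 1   [neg-or-rule on 4]
Accessibility: 0R0, 0R1, 1R1
Branch closes: p2 and not p2 both at 1.
(One branch shown.) All branches close.

Unsatisfiable (every branch closes)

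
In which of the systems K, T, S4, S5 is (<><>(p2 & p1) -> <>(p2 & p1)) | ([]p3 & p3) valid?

S4-tableau for the negation ~((<><>(p2 & p1) -> <>(p2 & p1)) | ([]p3 & p3)):
1. ~((<><>(p2 & p1) -> <>(p2 & p1)) | ([]p3 & p3)), u
2. ~(<><>(p2 & p1) -> <>(p2 & p1)), u   [~|-rule on 1]
3. ~([]p3 & p3), u   [~|-rule on 1]
4. <><>(p2 & p1), u   [~->-rule on 2]
5. ~<>(p2 & p1), u   [~->-rule on 2]
6. ~(p2 & p1), u   [~<>-rule on 5 via uRu]
7. ~[]p3, u   [~&-rule on 3 (branches; this branch)]
8. ~p1, u   [~&-rule on 6 (branches; this branch)]
9. <>(p2 & p1), v   [<>-rule on 4: fresh world v, uRv]
10. ~(p2 & p1), v   [~<>-rule on 5 via uRv]
11. ~p1, v   [~&-rule on 10 (branches; this branch)]
12. ~p3, w   [~[]-rule on 7: fresh world w, uRw]
13. ~(p2 & p1), w   [~<>-rule on 5 via uRw]
14. ~p1, w   [~&-rule on 13 (branches; this branch)]
15. p2 & p1, x   [<>-rule on 9: fresh world x, vRx]
16. p2, x   [&-rule on 15]
17. p1, x   [&-rule on 15]
18. ~(p2 & p1), x   [~<>-rule on 5 via uRx]
19. ~p1, x   [~&-rule on 18 (branches; this branch)]
Accessibility: uRu, uRv, uRw, uRx, vRv, vRx, wRw, xRx
Branch closes: p1 and ~p1 both at x.
Every branch closes (one shown): valid in S4, hence also in S5 (every theorem of S4 is a theorem of S5).
T-tableau for the negation ~((<><>(p2 & p1) -> <>(p2 & p1)) | ([]p3 & p3)):
1. ~((<><>(p2 & p1) -> <>(p2 & p1)) | ([]p3 & p3)), u
2. ~(<><>(p2 & p1) -> <>(p2 & p1)), u   [~|-rule on 1]
3. ~([]p3 & p3), u   [~|-rule on 1]
4. <><>(p2 & p1), u   [~->-rule on 2]
5. ~<>(p2 & p1), u   [~->-rule on 2]
6. ~(p2 & p1), u   [~<>-rule on 5 via uRu]
7. ~p3, u   [~&-rule on 3 (branches; this branch)]
8. ~p1, u   [~&-rule on 6 (branches; this branch)]
9. <>(p2 & p1), v   [<>-rule on 4: fresh world v, uRv]
10. ~(p2 & p1), v   [~<>-rule on 5 via uRv]
11. ~p1, v   [~&-rule on 10 (branches; this branch)]
12. p2 & p1, w   [<>-rule on 9: fresh world w, vRw]
13. p2, w   [&-rule on 12]
14. p1, w   [&-rule on 12]
Accessibility: uRu, uRv, vRv, vRw, wRw
Complete open branch: countermodel on a T-frame, so not valid in T, nor in K (the same frame is also a K-frame).

S4, S5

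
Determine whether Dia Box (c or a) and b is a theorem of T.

No, not valid

Tableau for the negation not (Dia Box (c or a) and b):
1. not (Dia Box (c or a) and b), u
2. not b, u
Accessibility: uRu
The negation has an open branch (countermodel exists).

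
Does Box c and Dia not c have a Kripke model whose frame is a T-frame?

1. Box c and Dia not c, u
2. Box c, u
3. Dia not c, u
4. c, u
5. not c, v
6. c, v
Accessibility: uRu, uRv, vRv
Branch closes: c and not c both at v.
All branches of the tableau close; one closing branch shown above.

Unsatisfiable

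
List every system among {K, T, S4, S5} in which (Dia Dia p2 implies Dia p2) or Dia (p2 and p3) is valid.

S4-tableau for the negation not ((Dia Dia p2 implies Dia p2) or Dia (p2 and p3)):
1. not ((Dia Dia p2 implies Dia p2) or Dia (p2 and p3)), 0
2. not (Dia Dia p2 implies Dia p2), 0
3. not Dia (p2 and p3), 0
4. Dia Dia p2, 0
5. not Dia p2, 0
6. not (p2 and p3), 0
7. not p2, 0
8. not p3, 0
9. Dia p2, 1
10. not (p2 and p3), 1
11. not p2, 1
12. not p3, 1
13. p2, 2
14. not (p2 and p3), 2
15. not p2, 2
Accessibility: 0R0, 0R1, 0R2, 1R1, 1R2, 2R2
Branch closes: p2 and not p2 both at 2.
Every branch closes (one shown): valid in S4, hence also in S5 (every theorem of S4 is a theorem of S5).
T-tableau for the negation not ((Dia Dia p2 implies Dia p2) or Dia (p2 and p3)):
1. not ((Dia Dia p2 implies Dia p2) or Dia (p2 and p3)), 0
2. not (Dia Dia p2 implies Dia p2), 0
3. not Dia (p2 and p3), 0
4. Dia Dia p2, 0
5. not Dia p2, 0
6. not (p2 and p3), 0
7. not p2, 0
8. not p3, 0
9. Dia p2, 1
10. not (p2 and p3), 1
11. not p2, 1
12. not p3, 1
13. p2, 2
Accessibility: 0R0, 0R1, 1R1, 1R2, 2R2
Complete open branch: countermodel on a T-frame, so not valid in T, nor in K (the same frame is also a K-frame).

S4, S5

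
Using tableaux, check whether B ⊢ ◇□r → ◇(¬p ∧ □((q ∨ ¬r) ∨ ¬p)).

Invalid (countermodel exists)

Tableau for the negation ¬(◇□r → ◇(¬p ∧ □((q ∨ ¬r) ∨ ¬p))):
1. ¬(◇□r → ◇(¬p ∧ □((q ∨ ¬r) ∨ ¬p))), w0
2. ◇□r, w0   [¬→-rule on 1]
3. ¬◇(¬p ∧ □((q ∨ ¬r) ∨ ¬p)), w0   [¬→-rule on 1]
4. ¬(¬p ∧ □((q ∨ ¬r) ∨ ¬p)), w0   [¬◇-rule on 3 via w0Rw0]
5. ¬□((q ∨ ¬r) ∨ ¬p), w0   [¬∧-rule on 4 (branches; this branch)]
6. □r, w1   [◇-rule on 2: fresh world w1, w0Rw1]
7. ¬(¬p ∧ □((q ∨ ¬r) ∨ ¬p)), w1   [¬◇-rule on 3 via w0Rw1]
8. r, w0   [□-rule on 6 via w1Rw0]
9. r, w1   [□-rule on 6 via w1Rw1]
10. ¬□((q ∨ ¬r) ∨ ¬p), w1   [¬∧-rule on 7 (branches; this branch)]
11. ¬((q ∨ ¬r) ∨ ¬p), w2   [¬□-rule on 5: fresh world w2, w0Rw2]
12. ¬(q ∨ ¬r), w2   [¬∨-rule on 11]
13. p, w2   [¬∨-rule on 11]
14. ¬q, w2   [¬∨-rule on 12]
15. r, w2   [¬∨-rule on 12]
16. ¬(¬p ∧ □((q ∨ ¬r) ∨ ¬p)), w2   [¬◇-rule on 3 via w0Rw2]
17. ¬□((q ∨ ¬r) ∨ ¬p), w2   [¬∧-rule on 16 (branches; this branch)]
18. ¬((q ∨ ¬r) ∨ ¬p), w3   [¬□-rule on 10: fresh world w3, w1Rw3]
19. ¬(q ∨ ¬r), w3   [¬∨-rule on 18]
20. p, w3   [¬∨-rule on 18]
21. ¬q, w3   [¬∨-rule on 19]
22. r, w3   [¬∨-rule on 19]
23. ¬((q ∨ ¬r) ∨ ¬p), w4   [¬□-rule on 17: fresh world w4, w2Rw4]
24. ¬(q ∨ ¬r), w4   [¬∨-rule on 23]
25. p, w4   [¬∨-rule on 23]
26. ¬q, w4   [¬∨-rule on 24]
27. r, w4   [¬∨-rule on 24]
Accessibility: w0Rw0, w0Rw1, w0Rw2, w1Rw0, w1Rw1, w1Rw3, w2Rw0, w2Rw2, w2Rw4, w3Rw1, w3Rw3, w4Rw2, w4Rw4
The negation has an open branch (countermodel exists).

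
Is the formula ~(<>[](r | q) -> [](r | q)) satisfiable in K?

Satisfiable

1. ~(<>[](r | q) -> [](r | q)), u
2. <>[](r | q), u   [~->-rule on 1]
3. ~[](r | q), u   [~->-rule on 1]
4. [](r | q), v   [<>-rule on 2: fresh world v, uRv]
5. ~(r | q), w   [~[]-rule on 3: fresh world w, uRw]
6. ~r, w   [~|-rule on 5]
7. ~q, w   [~|-rule on 5]
Accessibility: uRv, uRw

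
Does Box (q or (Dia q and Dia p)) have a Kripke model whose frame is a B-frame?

Yes, satisfiable

1. Box (q or (Dia q and Dia p)), 0
2. q or (Dia q and Dia p), 0
3. Dia q and Dia p, 0
4. Dia q, 0
5. Dia p, 0
6. q, 1
7. q or (Dia q and Dia p), 1
8. Dia q and Dia p, 1
9. Dia q, 1
10. Dia p, 1
11. p, 2
12. q or (Dia q and Dia p), 2
13. Dia q and Dia p, 2
14. Dia q, 2
15. Dia p, 2
16. q, 3
17. p, 4
18. q, 5
19. p, 6
Accessibility: 0R0, 0R1, 0R2, 1R0, 1R1, 1R3, 1R4, 2R0, 2R2, 2R5, 2R6, 3R1, 3R3, 4R1, 4R4, 5R2, 5R5, 6R2, 6R6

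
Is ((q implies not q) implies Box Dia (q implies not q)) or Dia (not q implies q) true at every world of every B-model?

Tableau for the negation not (((q implies not q) implies Box Dia (q implies not q)) or Dia (not q implies q)):
1. not (((q implies not q) implies Box Dia (q implies not q)) or Dia (not q implies q)), u
2. not ((q implies not q) implies Box Dia (q implies not q)), u
3. not Dia (not q implies q), u
4. q implies not q, u
5. not Box Dia (q implies not q), u
6. not (not q implies q), u
7. not q, u
8. not Dia (q implies not q), v
9. not (not q implies q), v
10. not q, v
11. not (q implies not q), u
12. q, u
Accessibility: uRu, uRv, vRu, vRv
Branch closes: q and not q both at u.
All branches of the negation close; one closing branch shown above.

Valid in B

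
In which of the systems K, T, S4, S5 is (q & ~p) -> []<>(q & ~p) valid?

S4-tableau for the negation ~((q & ~p) -> []<>(q & ~p)):
1. ~((q & ~p) -> []<>(q & ~p)), w0
2. q & ~p, w0
3. ~[]<>(q & ~p), w0
4. q, w0
5. ~p, w0
6. ~<>(q & ~p), w1
7. ~(q & ~p), w1
8. p, w1
Accessibility: w0Rw0, w0Rw1, w1Rw1
Complete open branch: countermodel on an S4-frame, so not valid in S4, nor in K, T (the same frame is also a K-frame and a T-frame).
S5-tableau for the negation ~((q & ~p) -> []<>(q & ~p)):
1. ~((q & ~p) -> []<>(q & ~p)), w0
2. q & ~p, w0
3. ~[]<>(q & ~p), w0
4. q, w0
5. ~p, w0
6. ~<>(q & ~p), w1
7. ~(q & ~p), w0
8. ~(q & ~p), w1
9. p, w0
Accessibility: w0Rw0, w0Rw1, w1Rw0, w1Rw1
Branch closes: p and ~p both at w0.
Every branch closes (one shown): valid in S5.

S5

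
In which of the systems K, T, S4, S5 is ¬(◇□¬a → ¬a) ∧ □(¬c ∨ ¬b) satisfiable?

K, T, S4

S4-tableau for the formula:
1. ¬(◇□¬a → ¬a) ∧ □(¬c ∨ ¬b), 0
2. ¬(◇□¬a → ¬a), 0
3. □(¬c ∨ ¬b), 0
4. ◇□¬a, 0
5. a, 0
6. ¬c ∨ ¬b, 0
7. ¬b, 0
8. □¬a, 1
9. ¬c ∨ ¬b, 1
10. ¬a, 1
11. ¬b, 1
Accessibility: 0R0, 0R1, 1R1
Complete open branch: satisfiable in S4, hence also in K, T (this S4-model is also a K-model and a T-model).
S5-tableau for the formula:
1. ¬(◇□¬a → ¬a) ∧ □(¬c ∨ ¬b), 0
2. ¬(◇□¬a → ¬a), 0
3. □(¬c ∨ ¬b), 0
4. ◇□¬a, 0
5. a, 0
6. ¬c ∨ ¬b, 0
7. ¬b, 0
8. □¬a, 1
9. ¬c ∨ ¬b, 1
10. ¬a, 0
Accessibility: 0R0, 0R1, 1R0, 1R1
Branch closes: a and ¬a both at 0.
Every branch closes (one shown): unsatisfiable in S5.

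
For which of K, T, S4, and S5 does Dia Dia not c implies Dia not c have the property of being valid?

S4, S5

S4-tableau for the negation not (Dia Dia not c implies Dia not c):
1. not (Dia Dia not c implies Dia not c), 0
2. Dia Dia not c, 0
3. not Dia not c, 0
4. c, 0
5. Dia not c, 1
6. c, 1
7. not c, 2
8. c, 2
Accessibility: 0R0, 0R1, 0R2, 1R1, 1R2, 2R2
Branch closes: c and not c both at 2.
Every branch closes (one shown): valid in S4, hence also in S5 (every theorem of S4 is a theorem of S5).
T-tableau for the negation not (Dia Dia not c implies Dia not c):
1. not (Dia Dia not c implies Dia not c), 0
2. Dia Dia not c, 0
3. not Dia not c, 0
4. c, 0
5. Dia not c, 1
6. c, 1
7. not c, 2
Accessibility: 0R0, 0R1, 1R1, 1R2, 2R2
Complete open branch: countermodel on a T-frame, so not valid in T, nor in K (the same frame is also a K-frame).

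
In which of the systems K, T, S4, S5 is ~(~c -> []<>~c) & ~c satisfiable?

S5-tableau for the formula:
1. ~(~c -> []<>~c) & ~c, 0
2. ~(~c -> []<>~c), 0   [&-rule on 1]
3. ~c, 0   [&-rule on 1]
4. ~[]<>~c, 0   [~->-rule on 2]
5. ~<>~c, 1   [~[]-rule on 4: fresh world 1, 0R1]
6. c, 0   [~<>-rule on 5 via 1R0]
Accessibility: 0R0, 0R1, 1R0, 1R1
Branch closes: c and ~c both at 0.
Every branch closes (one shown): unsatisfiable in S5.
S4-tableau for the formula:
1. ~(~c -> []<>~c) & ~c, 0
2. ~(~c -> []<>~c), 0   [&-rule on 1]
3. ~c, 0   [&-rule on 1]
4. ~[]<>~c, 0   [~->-rule on 2]
5. ~<>~c, 1   [~[]-rule on 4: fresh world 1, 0R1]
6. c, 1   [~<>-rule on 5 via 1R1]
Accessibility: 0R0, 0R1, 1R1
Complete open branch: satisfiable in S4, hence also in K, T (this S4-model is also a K-model and a T-model).

K, T, S4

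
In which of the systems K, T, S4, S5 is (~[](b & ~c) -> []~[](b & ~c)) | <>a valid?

S5-tableau for the negation ~((~[](b & ~c) -> []~[](b & ~c)) | <>a):
1. ~((~[](b & ~c) -> []~[](b & ~c)) | <>a), w0
2. ~(~[](b & ~c) -> []~[](b & ~c)), w0
3. ~<>a, w0
4. ~[](b & ~c), w0
5. ~[]~[](b & ~c), w0
6. ~a, w0
7. ~(b & ~c), w1
8. ~a, w1
9. c, w1
10. [](b & ~c), w2
11. ~a, w2
12. b & ~c, w0
13. b, w0
14. ~c, w0
15. b & ~c, w1
16. b, w1
17. ~c, w1
Accessibility: w0Rw0, w0Rw1, w0Rw2, w1Rw0, w1Rw1, w1Rw2, w2Rw0, w2Rw1, w2Rw2
Branch closes: c and ~c both at w1.
Every branch closes (one shown): valid in S5.
S4-tableau for the negation ~((~[](b & ~c) -> []~[](b & ~c)) | <>a):
1. ~((~[](b & ~c) -> []~[](b & ~c)) | <>a), w0
2. ~(~[](b & ~c) -> []~[](b & ~c)), w0
3. ~<>a, w0
4. ~[](b & ~c), w0
5. ~[]~[](b & ~c), w0
6. ~a, w0
7. ~(b & ~c), w1
8. ~a, w1
9. c, w1
10. [](b & ~c), w2
11. ~a, w2
12. b & ~c, w2
13. b, w2
14. ~c, w2
Accessibility: w0Rw0, w0Rw1, w0Rw2, w1Rw1, w2Rw2
Complete open branch: countermodel on an S4-frame, so not valid in S4, nor in K, T (the same frame is also a K-frame and a T-frame).

S5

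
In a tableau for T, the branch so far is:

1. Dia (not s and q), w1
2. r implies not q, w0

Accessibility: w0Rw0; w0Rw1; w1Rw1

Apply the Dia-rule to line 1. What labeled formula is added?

a fresh world w2 with w1Rw2, and not s and q at w2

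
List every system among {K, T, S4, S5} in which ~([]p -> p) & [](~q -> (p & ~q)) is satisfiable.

K-tableau for the formula:
1. ~([]p -> p) & [](~q -> (p & ~q)), u
2. ~([]p -> p), u   [&-rule on 1]
3. [](~q -> (p & ~q)), u   [&-rule on 1]
4. []p, u   [~->-rule on 2]
5. ~p, u   [~->-rule on 2]
Complete open branch: satisfiable in K.
T-tableau for the formula:
1. ~([]p -> p) & [](~q -> (p & ~q)), u
2. ~([]p -> p), u   [&-rule on 1]
3. [](~q -> (p & ~q)), u   [&-rule on 1]
4. []p, u   [~->-rule on 2]
5. ~p, u   [~->-rule on 2]
6. ~q -> (p & ~q), u   [[]-rule on 3 via uRu]
7. p, u   [[]-rule on 4 via uRu]
Accessibility: uRu
Branch closes: p and ~p both at u.
Every branch closes (one shown): unsatisfiable in T, hence also in S4, S5 (every S4/S5-frame is a T-frame).

K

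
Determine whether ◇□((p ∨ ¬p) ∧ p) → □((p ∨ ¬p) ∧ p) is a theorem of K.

Tableau for the negation ¬(◇□((p ∨ ¬p) ∧ p) → □((p ∨ ¬p) ∧ p)):
1. ¬(◇□((p ∨ ¬p) ∧ p) → □((p ∨ ¬p) ∧ p)), w0
2. ◇□((p ∨ ¬p) ∧ p), w0
3. ¬□((p ∨ ¬p) ∧ p), w0
4. □((p ∨ ¬p) ∧ p), w1
5. ¬((p ∨ ¬p) ∧ p), w2
6. ¬p, w2
Accessibility: w0Rw1, w0Rw2
The negation has an open branch (countermodel exists).

No, not valid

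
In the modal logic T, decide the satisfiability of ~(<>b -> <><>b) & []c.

Unsatisfiable (every branch closes)

1. ~(<>b -> <><>b) & []c, 0
2. ~(<>b -> <><>b), 0   [&-rule on 1]
3. []c, 0   [&-rule on 1]
4. <>b, 0   [~->-rule on 2]
5. ~<><>b, 0   [~->-rule on 2]
6. c, 0   [[]-rule on 3 via 0R0]
7. ~<>b, 0   [~<>-rule on 5 via 0R0]
8. ~b, 0   [~<>-rule on 7 via 0R0]
9. b, 1   [<>-rule on 4: fresh world 1, 0R1]
10. c, 1   [[]-rule on 3 via 0R1]
11. ~<>b, 1   [~<>-rule on 5 via 0R1]
12. ~b, 1   [~<>-rule on 7 via 0R1]
Accessibility: 0R0, 0R1, 1R1
Branch closes: b and ~b both at 1.
(One branch shown.) All branches close.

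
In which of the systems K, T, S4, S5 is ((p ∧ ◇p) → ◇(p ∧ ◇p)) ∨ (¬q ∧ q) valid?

T, S4, S5

T-tableau for the negation ¬(((p ∧ ◇p) → ◇(p ∧ ◇p)) ∨ (¬q ∧ q)):
1. ¬(((p ∧ ◇p) → ◇(p ∧ ◇p)) ∨ (¬q ∧ q)), 0
2. ¬((p ∧ ◇p) → ◇(p ∧ ◇p)), 0
3. ¬(¬q ∧ q), 0
4. p ∧ ◇p, 0
5. ¬◇(p ∧ ◇p), 0
6. p, 0
7. ◇p, 0
8. ¬(p ∧ ◇p), 0
9. ¬q, 0
10. ¬◇p, 0
11. ¬p, 0
Accessibility: 0R0
Branch closes: p and ¬p both at 0.
Every branch closes (one shown): valid in T, hence also in S4, S5 (every theorem of T is a theorem of S4 and S5).
K-tableau for the negation ¬(((p ∧ ◇p) → ◇(p ∧ ◇p)) ∨ (¬q ∧ q)):
1. ¬(((p ∧ ◇p) → ◇(p ∧ ◇p)) ∨ (¬q ∧ q)), 0
2. ¬((p ∧ ◇p) → ◇(p ∧ ◇p)), 0
3. ¬(¬q ∧ q), 0
4. p ∧ ◇p, 0
5. ¬◇(p ∧ ◇p), 0
6. p, 0
7. ◇p, 0
8. ¬q, 0
9. p, 1
10. ¬(p ∧ ◇p), 1
11. ¬◇p, 1
Accessibility: 0R1
Complete open branch: countermodel on a K-frame, so not valid in K.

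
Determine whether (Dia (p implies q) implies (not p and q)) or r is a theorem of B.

Not valid

Tableau for the negation not ((Dia (p implies q) implies (not p and q)) or r):
1. not ((Dia (p implies q) implies (not p and q)) or r), w0
2. not (Dia (p implies q) implies (not p and q)), w0
3. not r, w0
4. Dia (p implies q), w0
5. not (not p and q), w0
6. not q, w0
7. p implies q, w1
8. q, w1
Accessibility: w0Rw0, w0Rw1, w1Rw0, w1Rw1
The negation has an open branch (countermodel exists).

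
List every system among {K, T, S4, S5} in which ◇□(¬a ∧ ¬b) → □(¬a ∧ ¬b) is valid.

S5

S5-tableau for the negation ¬(◇□(¬a ∧ ¬b) → □(¬a ∧ ¬b)):
1. ¬(◇□(¬a ∧ ¬b) → □(¬a ∧ ¬b)), u
2. ◇□(¬a ∧ ¬b), u
3. ¬□(¬a ∧ ¬b), u
4. □(¬a ∧ ¬b), v
5. ¬a ∧ ¬b, u
6. ¬a, u
7. ¬b, u
8. ¬a ∧ ¬b, v
9. ¬a, v
10. ¬b, v
11. ¬(¬a ∧ ¬b), w
12. ¬a ∧ ¬b, w
13. ¬a, w
14. ¬b, w
15. b, w
Accessibility: uRu, uRv, uRw, vRu, vRv, vRw, wRu, wRv, wRw
Branch closes: b and ¬b both at w.
Every branch closes (one shown): valid in S5.
S4-tableau for the negation ¬(◇□(¬a ∧ ¬b) → □(¬a ∧ ¬b)):
1. ¬(◇□(¬a ∧ ¬b) → □(¬a ∧ ¬b)), u
2. ◇□(¬a ∧ ¬b), u
3. ¬□(¬a ∧ ¬b), u
4. □(¬a ∧ ¬b), v
5. ¬a ∧ ¬b, v
6. ¬a, v
7. ¬b, v
8. ¬(¬a ∧ ¬b), w
9. b, w
Accessibility: uRu, uRv, uRw, vRv, wRw
Complete open branch: countermodel on an S4-frame, so not valid in S4, nor in K, T (the same frame is also a K-frame and a T-frame).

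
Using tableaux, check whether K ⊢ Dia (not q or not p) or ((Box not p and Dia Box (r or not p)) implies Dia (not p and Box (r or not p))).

Tableau for the negation not (Dia (not q or not p) or ((Box not p and Dia Box (r or not p)) implies Dia (not p and Box (r or not p)))):
1. not (Dia (not q or not p) or ((Box not p and Dia Box (r or not p)) implies Dia (not p and Box (r or not p)))), w0
2. not Dia (not q or not p), w0   [neg-or-rule on 1]
3. not ((Box not p and Dia Box (r or not p)) implies Dia (not p and Box (r or not p))), w0   [neg-or-rule on 1]
4. Box not p and Dia Box (r or not p), w0   [neg-implies-rule on 3]
5. not Dia (not p and Box (r or not p)), w0   [neg-implies-rule on 3]
6. Box not p, w0   [and-rule on 4]
7. Dia Box (r or not p), w0   [and-rule on 4]
8. Box (r or not p), w1   [Dia-rule on 7: fresh world w1, w0Rw1]
9. not (not q or not p), w1   [neg-Dia-rule on 2 via w0Rw1]
10. q, w1   [neg-or-rule on 9]
11. p, w1   [neg-or-rule on 9]
12. not (not p and Box (r or not p)), w1   [neg-Dia-rule on 5 via w0Rw1]
13. not p, w1   [Box-rule on 6 via w0Rw1]
Accessibility: w0Rw1
Branch closes: p and not p both at w1.
Every branch of the negation's tableau closes; the branch above is one of them.

Valid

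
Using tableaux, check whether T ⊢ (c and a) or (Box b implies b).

Valid

Tableau for the negation not ((c and a) or (Box b implies b)):
1. not ((c and a) or (Box b implies b)), u
2. not (c and a), u   [neg-or-rule on 1]
3. not (Box b implies b), u   [neg-or-rule on 1]
4. Box b, u   [neg-implies-rule on 3]
5. not b, u   [neg-implies-rule on 3]
6. b, u   [Box-rule on 4 via uRu]
Accessibility: uRu
Branch closes: b and not b both at u.
Every branch of the negation's tableau closes; the branch above is one of them.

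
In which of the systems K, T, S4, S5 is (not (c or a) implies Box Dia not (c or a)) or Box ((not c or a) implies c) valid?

S5

S4-tableau for the negation not ((not (c or a) implies Box Dia not (c or a)) or Box ((not c or a) implies c)):
1. not ((not (c or a) implies Box Dia not (c or a)) or Box ((not c or a) implies c)), 0
2. not (not (c or a) implies Box Dia not (c or a)), 0   [neg-or-rule on 1]
3. not Box ((not c or a) implies c), 0   [neg-or-rule on 1]
4. not (c or a), 0   [neg-implies-rule on 2]
5. not Box Dia not (c or a), 0   [neg-implies-rule on 2]
6. not c, 0   [neg-or-rule on 4]
7. not a, 0   [neg-or-rule on 4]
8. not ((not c or a) implies c), 1   [neg-Box-rule on 3: fresh world 1, 0R1]
9. not c or a, 1   [neg-implies-rule on 8]
10. not c, 1   [neg-implies-rule on 8]
11. a, 1   [or-rule on 9 (branches; this branch)]
12. not Dia not (c or a), 2   [neg-Box-rule on 5: fresh world 2, 0R2]
13. c or a, 2   [neg-Dia-rule on 12 via 2R2]
14. a, 2   [or-rule on 13 (branches; this branch)]
Accessibility: 0R0, 0R1, 0R2, 1R1, 2R2
Complete open branch: countermodel on an S4-frame, so not valid in S4, nor in K, T (the same frame is also a K-frame and a T-frame).
S5-tableau for the negation not ((not (c or a) implies Box Dia not (c or a)) or Box ((not c or a) implies c)):
1. not ((not (c or a) implies Box Dia not (c or a)) or Box ((not c or a) implies c)), 0
2. not (not (c or a) implies Box Dia not (c or a)), 0   [neg-or-rule on 1]
3. not Box ((not c or a) implies c), 0   [neg-or-rule on 1]
4. not (c or a), 0   [neg-implies-rule on 2]
5. not Box Dia not (c or a), 0   [neg-implies-rule on 2]
6. not c, 0   [neg-or-rule on 4]
7. not a, 0   [neg-or-rule on 4]
8. not ((not c or a) implies c), 1   [neg-Box-rule on 3: fresh world 1, 0R1]
9. not c or a, 1   [neg-implies-rule on 8]
10. not c, 1   [neg-implies-rule on 8]
11. a, 1   [or-rule on 9 (branches; this branch)]
12. not Dia not (c or a), 2   [neg-Box-rule on 5: fresh world 2, 0R2]
13. c or a, 0   [neg-Dia-rule on 12 via 2R0]
14. c or a, 1   [neg-Dia-rule on 12 via 2R1]
15. c or a, 2   [neg-Dia-rule on 12 via 2R2]
16. a, 0   [or-rule on 13 (branches; this branch)]
Accessibility: 0R0, 0R1, 0R2, 1R0, 1R1, 1R2, 2R0, 2R1, 2R2
Branch closes: a and not a both at 0.
Every branch closes (one shown): valid in S5.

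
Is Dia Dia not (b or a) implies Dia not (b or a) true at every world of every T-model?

Invalid (countermodel exists)

Tableau for the negation not (Dia Dia not (b or a) implies Dia not (b or a)):
1. not (Dia Dia not (b or a) implies Dia not (b or a)), 0
2. Dia Dia not (b or a), 0
3. not Dia not (b or a), 0
4. b or a, 0
5. a, 0
6. Dia not (b or a), 1
7. b or a, 1
8. a, 1
9. not (b or a), 2
10. not b, 2
11. not a, 2
Accessibility: 0R0, 0R1, 1R1, 1R2, 2R2
The negation has an open branch (countermodel exists).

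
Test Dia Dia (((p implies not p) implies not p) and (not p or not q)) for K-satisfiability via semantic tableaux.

1. Dia Dia (((p implies not p) implies not p) and (not p or not q)), w0
2. Dia (((p implies not p) implies not p) and (not p or not q)), w1
3. ((p implies not p) implies not p) and (not p or not q), w2
4. (p implies not p) implies not p, w2
5. not p or not q, w2
6. not p, w2
7. not q, w2
Accessibility: w0Rw1, w1Rw2

Satisfiable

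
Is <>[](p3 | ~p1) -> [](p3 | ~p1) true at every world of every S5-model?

Valid in S5

Tableau for the negation ~(<>[](p3 | ~p1) -> [](p3 | ~p1)):
1. ~(<>[](p3 | ~p1) -> [](p3 | ~p1)), w0
2. <>[](p3 | ~p1), w0
3. ~[](p3 | ~p1), w0
4. [](p3 | ~p1), w1
5. p3 | ~p1, w0
6. p3 | ~p1, w1
7. ~p1, w0
8. ~p1, w1
9. ~(p3 | ~p1), w2
10. ~p3, w2
11. p1, w2
12. p3 | ~p1, w2
13. ~p1, w2
Accessibility: w0Rw0, w0Rw1, w0Rw2, w1Rw0, w1Rw1, w1Rw2, w2Rw0, w2Rw1, w2Rw2
Branch closes: p1 and ~p1 both at w2.
All branches of the negation close; one closing branch shown above.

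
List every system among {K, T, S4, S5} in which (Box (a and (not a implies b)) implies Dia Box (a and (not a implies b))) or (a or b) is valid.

T, S4, S5

T-tableau for the negation not ((Box (a and (not a implies b)) implies Dia Box (a and (not a implies b))) or (a or b)):
1. not ((Box (a and (not a implies b)) implies Dia Box (a and (not a implies b))) or (a or b)), w0
2. not (Box (a and (not a implies b)) implies Dia Box (a and (not a implies b))), w0
3. not (a or b), w0
4. Box (a and (not a implies b)), w0
5. not Dia Box (a and (not a implies b)), w0
6. not a, w0
7. not b, w0
8. a and (not a implies b), w0
9. a, w0
10. not a implies b, w0
Accessibility: w0Rw0
Branch closes: a and not a both at w0.
Every branch closes (one shown): valid in T, hence also in S4, S5 (every theorem of T is a theorem of S4 and S5).
K-tableau for the negation not ((Box (a and (not a implies b)) implies Dia Box (a and (not a implies b))) or (a or b)):
1. not ((Box (a and (not a implies b)) implies Dia Box (a and (not a implies b))) or (a or b)), w0
2. not (Box (a and (not a implies b)) implies Dia Box (a and (not a implies b))), w0
3. not (a or b), w0
4. Box (a and (not a implies b)), w0
5. not Dia Box (a and (not a implies b)), w0
6. not a, w0
7. not b, w0
Complete open branch: countermodel on a K-frame, so not valid in K.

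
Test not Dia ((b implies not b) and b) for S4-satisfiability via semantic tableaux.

Satisfiable

1. not Dia ((b implies not b) and b), 0
2. not ((b implies not b) and b), 0   [neg-Dia-rule on 1 via 0R0]
3. not b, 0   [neg-and-rule on 2 (branches; this branch)]
Accessibility: 0R0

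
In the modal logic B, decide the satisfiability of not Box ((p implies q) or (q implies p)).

1. not Box ((p implies q) or (q implies p)), 0
2. not ((p implies q) or (q implies p)), 1
3. not (p implies q), 1
4. not (q implies p), 1
5. p, 1
6. not q, 1
7. q, 1
8. not p, 1
Accessibility: 0R0, 0R1, 1R0, 1R1
Branch closes: q and not q both at 1.
(One branch shown.) All branches close.

Unsatisfiable (every branch closes)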